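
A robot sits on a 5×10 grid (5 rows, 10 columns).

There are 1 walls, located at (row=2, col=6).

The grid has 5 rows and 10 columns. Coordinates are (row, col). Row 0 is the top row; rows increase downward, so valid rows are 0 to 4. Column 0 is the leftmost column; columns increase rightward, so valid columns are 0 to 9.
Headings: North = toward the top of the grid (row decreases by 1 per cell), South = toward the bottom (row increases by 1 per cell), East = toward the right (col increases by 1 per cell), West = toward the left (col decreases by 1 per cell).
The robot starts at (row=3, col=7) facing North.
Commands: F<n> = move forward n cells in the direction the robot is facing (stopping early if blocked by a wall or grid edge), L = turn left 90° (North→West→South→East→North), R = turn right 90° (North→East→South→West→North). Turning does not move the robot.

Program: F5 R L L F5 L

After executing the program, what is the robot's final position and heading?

Answer: Final position: (row=0, col=2), facing South

Derivation:
Start: (row=3, col=7), facing North
  F5: move forward 3/5 (blocked), now at (row=0, col=7)
  R: turn right, now facing East
  L: turn left, now facing North
  L: turn left, now facing West
  F5: move forward 5, now at (row=0, col=2)
  L: turn left, now facing South
Final: (row=0, col=2), facing South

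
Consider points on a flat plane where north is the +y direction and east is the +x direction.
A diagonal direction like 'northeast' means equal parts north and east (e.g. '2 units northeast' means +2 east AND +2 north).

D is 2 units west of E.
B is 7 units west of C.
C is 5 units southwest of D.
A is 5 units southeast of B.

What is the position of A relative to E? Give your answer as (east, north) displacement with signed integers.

Answer: A is at (east=-9, north=-10) relative to E.

Derivation:
Place E at the origin (east=0, north=0).
  D is 2 units west of E: delta (east=-2, north=+0); D at (east=-2, north=0).
  C is 5 units southwest of D: delta (east=-5, north=-5); C at (east=-7, north=-5).
  B is 7 units west of C: delta (east=-7, north=+0); B at (east=-14, north=-5).
  A is 5 units southeast of B: delta (east=+5, north=-5); A at (east=-9, north=-10).
Therefore A relative to E: (east=-9, north=-10).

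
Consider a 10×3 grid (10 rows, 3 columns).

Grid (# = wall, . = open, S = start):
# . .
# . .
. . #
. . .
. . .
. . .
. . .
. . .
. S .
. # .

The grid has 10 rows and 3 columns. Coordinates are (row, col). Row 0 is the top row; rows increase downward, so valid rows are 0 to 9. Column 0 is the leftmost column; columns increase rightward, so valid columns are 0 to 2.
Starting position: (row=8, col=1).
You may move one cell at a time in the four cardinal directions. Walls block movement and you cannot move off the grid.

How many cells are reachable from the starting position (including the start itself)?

BFS flood-fill from (row=8, col=1):
  Distance 0: (row=8, col=1)
  Distance 1: (row=7, col=1), (row=8, col=0), (row=8, col=2)
  Distance 2: (row=6, col=1), (row=7, col=0), (row=7, col=2), (row=9, col=0), (row=9, col=2)
  Distance 3: (row=5, col=1), (row=6, col=0), (row=6, col=2)
  Distance 4: (row=4, col=1), (row=5, col=0), (row=5, col=2)
  Distance 5: (row=3, col=1), (row=4, col=0), (row=4, col=2)
  Distance 6: (row=2, col=1), (row=3, col=0), (row=3, col=2)
  Distance 7: (row=1, col=1), (row=2, col=0)
  Distance 8: (row=0, col=1), (row=1, col=2)
  Distance 9: (row=0, col=2)
Total reachable: 26 (grid has 26 open cells total)

Answer: Reachable cells: 26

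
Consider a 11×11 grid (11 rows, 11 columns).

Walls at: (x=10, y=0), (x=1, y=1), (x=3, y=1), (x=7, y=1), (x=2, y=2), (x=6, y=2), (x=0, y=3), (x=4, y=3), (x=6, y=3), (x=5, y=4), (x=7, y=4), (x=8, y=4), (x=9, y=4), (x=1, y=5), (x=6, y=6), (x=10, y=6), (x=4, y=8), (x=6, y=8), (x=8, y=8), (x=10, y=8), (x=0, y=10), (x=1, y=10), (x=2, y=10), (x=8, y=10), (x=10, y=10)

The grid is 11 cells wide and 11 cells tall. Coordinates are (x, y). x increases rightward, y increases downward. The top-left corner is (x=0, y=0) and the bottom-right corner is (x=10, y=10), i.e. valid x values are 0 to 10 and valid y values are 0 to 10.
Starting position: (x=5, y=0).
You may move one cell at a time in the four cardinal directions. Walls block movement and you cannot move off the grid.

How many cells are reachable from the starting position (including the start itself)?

BFS flood-fill from (x=5, y=0):
  Distance 0: (x=5, y=0)
  Distance 1: (x=4, y=0), (x=6, y=0), (x=5, y=1)
  Distance 2: (x=3, y=0), (x=7, y=0), (x=4, y=1), (x=6, y=1), (x=5, y=2)
  Distance 3: (x=2, y=0), (x=8, y=0), (x=4, y=2), (x=5, y=3)
  Distance 4: (x=1, y=0), (x=9, y=0), (x=2, y=1), (x=8, y=1), (x=3, y=2)
  Distance 5: (x=0, y=0), (x=9, y=1), (x=8, y=2), (x=3, y=3)
  Distance 6: (x=0, y=1), (x=10, y=1), (x=7, y=2), (x=9, y=2), (x=2, y=3), (x=8, y=3), (x=3, y=4)
  Distance 7: (x=0, y=2), (x=10, y=2), (x=1, y=3), (x=7, y=3), (x=9, y=3), (x=2, y=4), (x=4, y=4), (x=3, y=5)
  Distance 8: (x=1, y=2), (x=10, y=3), (x=1, y=4), (x=2, y=5), (x=4, y=5), (x=3, y=6)
  Distance 9: (x=0, y=4), (x=10, y=4), (x=5, y=5), (x=2, y=6), (x=4, y=6), (x=3, y=7)
  Distance 10: (x=0, y=5), (x=6, y=5), (x=10, y=5), (x=1, y=6), (x=5, y=6), (x=2, y=7), (x=4, y=7), (x=3, y=8)
  Distance 11: (x=6, y=4), (x=7, y=5), (x=9, y=5), (x=0, y=6), (x=1, y=7), (x=5, y=7), (x=2, y=8), (x=3, y=9)
  Distance 12: (x=8, y=5), (x=7, y=6), (x=9, y=6), (x=0, y=7), (x=6, y=7), (x=1, y=8), (x=5, y=8), (x=2, y=9), (x=4, y=9), (x=3, y=10)
  Distance 13: (x=8, y=6), (x=7, y=7), (x=9, y=7), (x=0, y=8), (x=1, y=9), (x=5, y=9), (x=4, y=10)
  Distance 14: (x=8, y=7), (x=10, y=7), (x=7, y=8), (x=9, y=8), (x=0, y=9), (x=6, y=9), (x=5, y=10)
  Distance 15: (x=7, y=9), (x=9, y=9), (x=6, y=10)
  Distance 16: (x=8, y=9), (x=10, y=9), (x=7, y=10), (x=9, y=10)
Total reachable: 96 (grid has 96 open cells total)

Answer: Reachable cells: 96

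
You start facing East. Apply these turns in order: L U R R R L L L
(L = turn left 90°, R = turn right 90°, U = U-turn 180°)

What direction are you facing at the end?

Start: East
  L (left (90° counter-clockwise)) -> North
  U (U-turn (180°)) -> South
  R (right (90° clockwise)) -> West
  R (right (90° clockwise)) -> North
  R (right (90° clockwise)) -> East
  L (left (90° counter-clockwise)) -> North
  L (left (90° counter-clockwise)) -> West
  L (left (90° counter-clockwise)) -> South
Final: South

Answer: Final heading: South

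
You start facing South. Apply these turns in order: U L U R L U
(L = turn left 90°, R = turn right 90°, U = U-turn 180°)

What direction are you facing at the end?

Start: South
  U (U-turn (180°)) -> North
  L (left (90° counter-clockwise)) -> West
  U (U-turn (180°)) -> East
  R (right (90° clockwise)) -> South
  L (left (90° counter-clockwise)) -> East
  U (U-turn (180°)) -> West
Final: West

Answer: Final heading: West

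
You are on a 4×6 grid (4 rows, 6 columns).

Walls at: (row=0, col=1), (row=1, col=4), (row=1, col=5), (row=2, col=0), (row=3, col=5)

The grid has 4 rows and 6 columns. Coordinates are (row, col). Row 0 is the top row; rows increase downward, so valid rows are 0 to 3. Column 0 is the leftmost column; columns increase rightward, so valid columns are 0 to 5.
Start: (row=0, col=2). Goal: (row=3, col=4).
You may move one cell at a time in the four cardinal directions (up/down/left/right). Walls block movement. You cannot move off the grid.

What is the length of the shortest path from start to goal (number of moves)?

Answer: Shortest path length: 5

Derivation:
BFS from (row=0, col=2) until reaching (row=3, col=4):
  Distance 0: (row=0, col=2)
  Distance 1: (row=0, col=3), (row=1, col=2)
  Distance 2: (row=0, col=4), (row=1, col=1), (row=1, col=3), (row=2, col=2)
  Distance 3: (row=0, col=5), (row=1, col=0), (row=2, col=1), (row=2, col=3), (row=3, col=2)
  Distance 4: (row=0, col=0), (row=2, col=4), (row=3, col=1), (row=3, col=3)
  Distance 5: (row=2, col=5), (row=3, col=0), (row=3, col=4)  <- goal reached here
One shortest path (5 moves): (row=0, col=2) -> (row=0, col=3) -> (row=1, col=3) -> (row=2, col=3) -> (row=2, col=4) -> (row=3, col=4)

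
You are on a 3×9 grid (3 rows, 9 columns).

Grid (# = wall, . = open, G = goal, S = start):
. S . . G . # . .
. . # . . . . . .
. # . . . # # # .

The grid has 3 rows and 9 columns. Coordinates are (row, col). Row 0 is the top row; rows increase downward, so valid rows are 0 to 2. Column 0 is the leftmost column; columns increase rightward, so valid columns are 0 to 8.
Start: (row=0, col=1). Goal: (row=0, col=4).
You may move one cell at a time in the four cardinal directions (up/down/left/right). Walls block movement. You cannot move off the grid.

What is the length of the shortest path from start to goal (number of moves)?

BFS from (row=0, col=1) until reaching (row=0, col=4):
  Distance 0: (row=0, col=1)
  Distance 1: (row=0, col=0), (row=0, col=2), (row=1, col=1)
  Distance 2: (row=0, col=3), (row=1, col=0)
  Distance 3: (row=0, col=4), (row=1, col=3), (row=2, col=0)  <- goal reached here
One shortest path (3 moves): (row=0, col=1) -> (row=0, col=2) -> (row=0, col=3) -> (row=0, col=4)

Answer: Shortest path length: 3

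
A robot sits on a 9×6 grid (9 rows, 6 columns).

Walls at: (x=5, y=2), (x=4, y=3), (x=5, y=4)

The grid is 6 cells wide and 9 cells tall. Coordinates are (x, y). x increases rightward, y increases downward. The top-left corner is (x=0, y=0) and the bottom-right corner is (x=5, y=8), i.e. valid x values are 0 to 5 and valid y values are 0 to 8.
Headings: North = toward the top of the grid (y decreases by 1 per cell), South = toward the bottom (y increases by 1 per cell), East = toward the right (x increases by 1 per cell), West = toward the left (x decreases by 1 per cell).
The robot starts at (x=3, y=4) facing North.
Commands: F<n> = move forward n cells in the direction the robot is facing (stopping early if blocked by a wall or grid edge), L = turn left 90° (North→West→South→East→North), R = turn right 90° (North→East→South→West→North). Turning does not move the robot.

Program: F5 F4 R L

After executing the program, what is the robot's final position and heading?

Answer: Final position: (x=3, y=0), facing North

Derivation:
Start: (x=3, y=4), facing North
  F5: move forward 4/5 (blocked), now at (x=3, y=0)
  F4: move forward 0/4 (blocked), now at (x=3, y=0)
  R: turn right, now facing East
  L: turn left, now facing North
Final: (x=3, y=0), facing North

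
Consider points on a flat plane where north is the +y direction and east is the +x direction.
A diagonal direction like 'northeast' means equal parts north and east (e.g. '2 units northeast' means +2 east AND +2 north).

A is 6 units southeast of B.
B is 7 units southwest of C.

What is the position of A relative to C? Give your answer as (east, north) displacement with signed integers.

Place C at the origin (east=0, north=0).
  B is 7 units southwest of C: delta (east=-7, north=-7); B at (east=-7, north=-7).
  A is 6 units southeast of B: delta (east=+6, north=-6); A at (east=-1, north=-13).
Therefore A relative to C: (east=-1, north=-13).

Answer: A is at (east=-1, north=-13) relative to C.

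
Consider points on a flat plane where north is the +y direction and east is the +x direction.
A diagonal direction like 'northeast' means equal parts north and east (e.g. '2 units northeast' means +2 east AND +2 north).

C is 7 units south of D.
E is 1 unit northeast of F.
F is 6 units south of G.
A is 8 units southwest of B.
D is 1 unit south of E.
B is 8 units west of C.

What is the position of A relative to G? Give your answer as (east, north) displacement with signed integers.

Place G at the origin (east=0, north=0).
  F is 6 units south of G: delta (east=+0, north=-6); F at (east=0, north=-6).
  E is 1 unit northeast of F: delta (east=+1, north=+1); E at (east=1, north=-5).
  D is 1 unit south of E: delta (east=+0, north=-1); D at (east=1, north=-6).
  C is 7 units south of D: delta (east=+0, north=-7); C at (east=1, north=-13).
  B is 8 units west of C: delta (east=-8, north=+0); B at (east=-7, north=-13).
  A is 8 units southwest of B: delta (east=-8, north=-8); A at (east=-15, north=-21).
Therefore A relative to G: (east=-15, north=-21).

Answer: A is at (east=-15, north=-21) relative to G.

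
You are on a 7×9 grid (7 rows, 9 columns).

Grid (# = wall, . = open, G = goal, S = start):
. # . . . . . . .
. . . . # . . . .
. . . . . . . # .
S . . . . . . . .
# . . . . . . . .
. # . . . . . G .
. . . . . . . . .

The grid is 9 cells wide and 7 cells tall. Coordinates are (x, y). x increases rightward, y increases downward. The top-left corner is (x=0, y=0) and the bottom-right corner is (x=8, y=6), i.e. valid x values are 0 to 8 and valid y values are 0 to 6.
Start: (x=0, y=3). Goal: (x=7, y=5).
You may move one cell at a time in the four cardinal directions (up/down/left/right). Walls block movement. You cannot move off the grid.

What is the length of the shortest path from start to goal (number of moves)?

Answer: Shortest path length: 9

Derivation:
BFS from (x=0, y=3) until reaching (x=7, y=5):
  Distance 0: (x=0, y=3)
  Distance 1: (x=0, y=2), (x=1, y=3)
  Distance 2: (x=0, y=1), (x=1, y=2), (x=2, y=3), (x=1, y=4)
  Distance 3: (x=0, y=0), (x=1, y=1), (x=2, y=2), (x=3, y=3), (x=2, y=4)
  Distance 4: (x=2, y=1), (x=3, y=2), (x=4, y=3), (x=3, y=4), (x=2, y=5)
  Distance 5: (x=2, y=0), (x=3, y=1), (x=4, y=2), (x=5, y=3), (x=4, y=4), (x=3, y=5), (x=2, y=6)
  Distance 6: (x=3, y=0), (x=5, y=2), (x=6, y=3), (x=5, y=4), (x=4, y=5), (x=1, y=6), (x=3, y=6)
  Distance 7: (x=4, y=0), (x=5, y=1), (x=6, y=2), (x=7, y=3), (x=6, y=4), (x=5, y=5), (x=0, y=6), (x=4, y=6)
  Distance 8: (x=5, y=0), (x=6, y=1), (x=8, y=3), (x=7, y=4), (x=0, y=5), (x=6, y=5), (x=5, y=6)
  Distance 9: (x=6, y=0), (x=7, y=1), (x=8, y=2), (x=8, y=4), (x=7, y=5), (x=6, y=6)  <- goal reached here
One shortest path (9 moves): (x=0, y=3) -> (x=1, y=3) -> (x=2, y=3) -> (x=3, y=3) -> (x=4, y=3) -> (x=5, y=3) -> (x=6, y=3) -> (x=7, y=3) -> (x=7, y=4) -> (x=7, y=5)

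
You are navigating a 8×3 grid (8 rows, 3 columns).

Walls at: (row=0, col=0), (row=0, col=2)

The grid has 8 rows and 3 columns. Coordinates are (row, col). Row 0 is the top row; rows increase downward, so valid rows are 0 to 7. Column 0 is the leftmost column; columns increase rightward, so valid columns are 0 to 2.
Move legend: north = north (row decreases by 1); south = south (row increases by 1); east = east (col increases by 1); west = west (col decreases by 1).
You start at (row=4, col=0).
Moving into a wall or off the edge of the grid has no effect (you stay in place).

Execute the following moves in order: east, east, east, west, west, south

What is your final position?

Answer: Final position: (row=5, col=0)

Derivation:
Start: (row=4, col=0)
  east (east): (row=4, col=0) -> (row=4, col=1)
  east (east): (row=4, col=1) -> (row=4, col=2)
  east (east): blocked, stay at (row=4, col=2)
  west (west): (row=4, col=2) -> (row=4, col=1)
  west (west): (row=4, col=1) -> (row=4, col=0)
  south (south): (row=4, col=0) -> (row=5, col=0)
Final: (row=5, col=0)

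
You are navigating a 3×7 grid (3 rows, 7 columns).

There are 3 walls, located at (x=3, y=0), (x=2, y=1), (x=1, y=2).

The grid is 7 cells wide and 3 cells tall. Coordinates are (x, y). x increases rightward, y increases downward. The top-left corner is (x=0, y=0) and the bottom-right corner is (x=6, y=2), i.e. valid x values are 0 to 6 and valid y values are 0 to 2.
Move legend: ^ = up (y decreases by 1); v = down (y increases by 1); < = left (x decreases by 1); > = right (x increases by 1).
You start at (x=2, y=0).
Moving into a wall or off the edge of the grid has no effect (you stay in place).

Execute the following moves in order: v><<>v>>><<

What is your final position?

Start: (x=2, y=0)
  v (down): blocked, stay at (x=2, y=0)
  > (right): blocked, stay at (x=2, y=0)
  < (left): (x=2, y=0) -> (x=1, y=0)
  < (left): (x=1, y=0) -> (x=0, y=0)
  > (right): (x=0, y=0) -> (x=1, y=0)
  v (down): (x=1, y=0) -> (x=1, y=1)
  [×3]> (right): blocked, stay at (x=1, y=1)
  < (left): (x=1, y=1) -> (x=0, y=1)
  < (left): blocked, stay at (x=0, y=1)
Final: (x=0, y=1)

Answer: Final position: (x=0, y=1)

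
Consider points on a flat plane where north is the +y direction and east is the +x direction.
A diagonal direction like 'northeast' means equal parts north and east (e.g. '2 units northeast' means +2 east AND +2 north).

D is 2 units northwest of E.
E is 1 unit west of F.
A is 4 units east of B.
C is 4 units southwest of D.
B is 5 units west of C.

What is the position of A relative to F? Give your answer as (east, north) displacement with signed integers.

Answer: A is at (east=-8, north=-2) relative to F.

Derivation:
Place F at the origin (east=0, north=0).
  E is 1 unit west of F: delta (east=-1, north=+0); E at (east=-1, north=0).
  D is 2 units northwest of E: delta (east=-2, north=+2); D at (east=-3, north=2).
  C is 4 units southwest of D: delta (east=-4, north=-4); C at (east=-7, north=-2).
  B is 5 units west of C: delta (east=-5, north=+0); B at (east=-12, north=-2).
  A is 4 units east of B: delta (east=+4, north=+0); A at (east=-8, north=-2).
Therefore A relative to F: (east=-8, north=-2).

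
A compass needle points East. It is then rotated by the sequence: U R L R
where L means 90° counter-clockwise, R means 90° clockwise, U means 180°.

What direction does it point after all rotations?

Start: East
  U (U-turn (180°)) -> West
  R (right (90° clockwise)) -> North
  L (left (90° counter-clockwise)) -> West
  R (right (90° clockwise)) -> North
Final: North

Answer: Final heading: North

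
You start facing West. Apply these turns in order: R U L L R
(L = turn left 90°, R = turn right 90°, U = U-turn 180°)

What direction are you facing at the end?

Start: West
  R (right (90° clockwise)) -> North
  U (U-turn (180°)) -> South
  L (left (90° counter-clockwise)) -> East
  L (left (90° counter-clockwise)) -> North
  R (right (90° clockwise)) -> East
Final: East

Answer: Final heading: East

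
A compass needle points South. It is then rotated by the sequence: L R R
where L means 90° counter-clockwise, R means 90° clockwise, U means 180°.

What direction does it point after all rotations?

Start: South
  L (left (90° counter-clockwise)) -> East
  R (right (90° clockwise)) -> South
  R (right (90° clockwise)) -> West
Final: West

Answer: Final heading: West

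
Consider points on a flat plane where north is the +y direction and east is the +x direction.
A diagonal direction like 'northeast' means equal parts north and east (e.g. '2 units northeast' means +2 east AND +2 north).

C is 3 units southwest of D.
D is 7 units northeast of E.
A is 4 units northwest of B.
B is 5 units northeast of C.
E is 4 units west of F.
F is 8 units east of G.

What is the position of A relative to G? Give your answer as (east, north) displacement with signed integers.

Answer: A is at (east=9, north=13) relative to G.

Derivation:
Place G at the origin (east=0, north=0).
  F is 8 units east of G: delta (east=+8, north=+0); F at (east=8, north=0).
  E is 4 units west of F: delta (east=-4, north=+0); E at (east=4, north=0).
  D is 7 units northeast of E: delta (east=+7, north=+7); D at (east=11, north=7).
  C is 3 units southwest of D: delta (east=-3, north=-3); C at (east=8, north=4).
  B is 5 units northeast of C: delta (east=+5, north=+5); B at (east=13, north=9).
  A is 4 units northwest of B: delta (east=-4, north=+4); A at (east=9, north=13).
Therefore A relative to G: (east=9, north=13).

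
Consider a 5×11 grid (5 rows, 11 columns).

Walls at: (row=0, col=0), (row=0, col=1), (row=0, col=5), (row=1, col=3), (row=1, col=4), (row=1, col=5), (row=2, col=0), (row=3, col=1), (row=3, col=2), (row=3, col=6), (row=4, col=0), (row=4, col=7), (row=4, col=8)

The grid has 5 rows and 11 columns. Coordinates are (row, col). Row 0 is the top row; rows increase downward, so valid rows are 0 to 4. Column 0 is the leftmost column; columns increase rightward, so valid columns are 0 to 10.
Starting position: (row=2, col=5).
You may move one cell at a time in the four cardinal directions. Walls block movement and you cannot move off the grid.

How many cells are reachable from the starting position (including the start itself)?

Answer: Reachable cells: 41

Derivation:
BFS flood-fill from (row=2, col=5):
  Distance 0: (row=2, col=5)
  Distance 1: (row=2, col=4), (row=2, col=6), (row=3, col=5)
  Distance 2: (row=1, col=6), (row=2, col=3), (row=2, col=7), (row=3, col=4), (row=4, col=5)
  Distance 3: (row=0, col=6), (row=1, col=7), (row=2, col=2), (row=2, col=8), (row=3, col=3), (row=3, col=7), (row=4, col=4), (row=4, col=6)
  Distance 4: (row=0, col=7), (row=1, col=2), (row=1, col=8), (row=2, col=1), (row=2, col=9), (row=3, col=8), (row=4, col=3)
  Distance 5: (row=0, col=2), (row=0, col=8), (row=1, col=1), (row=1, col=9), (row=2, col=10), (row=3, col=9), (row=4, col=2)
  Distance 6: (row=0, col=3), (row=0, col=9), (row=1, col=0), (row=1, col=10), (row=3, col=10), (row=4, col=1), (row=4, col=9)
  Distance 7: (row=0, col=4), (row=0, col=10), (row=4, col=10)
Total reachable: 41 (grid has 42 open cells total)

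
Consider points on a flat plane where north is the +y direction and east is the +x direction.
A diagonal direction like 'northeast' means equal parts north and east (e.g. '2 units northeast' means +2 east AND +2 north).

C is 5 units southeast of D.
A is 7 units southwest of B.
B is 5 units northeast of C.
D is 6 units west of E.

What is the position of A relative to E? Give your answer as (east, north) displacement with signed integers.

Place E at the origin (east=0, north=0).
  D is 6 units west of E: delta (east=-6, north=+0); D at (east=-6, north=0).
  C is 5 units southeast of D: delta (east=+5, north=-5); C at (east=-1, north=-5).
  B is 5 units northeast of C: delta (east=+5, north=+5); B at (east=4, north=0).
  A is 7 units southwest of B: delta (east=-7, north=-7); A at (east=-3, north=-7).
Therefore A relative to E: (east=-3, north=-7).

Answer: A is at (east=-3, north=-7) relative to E.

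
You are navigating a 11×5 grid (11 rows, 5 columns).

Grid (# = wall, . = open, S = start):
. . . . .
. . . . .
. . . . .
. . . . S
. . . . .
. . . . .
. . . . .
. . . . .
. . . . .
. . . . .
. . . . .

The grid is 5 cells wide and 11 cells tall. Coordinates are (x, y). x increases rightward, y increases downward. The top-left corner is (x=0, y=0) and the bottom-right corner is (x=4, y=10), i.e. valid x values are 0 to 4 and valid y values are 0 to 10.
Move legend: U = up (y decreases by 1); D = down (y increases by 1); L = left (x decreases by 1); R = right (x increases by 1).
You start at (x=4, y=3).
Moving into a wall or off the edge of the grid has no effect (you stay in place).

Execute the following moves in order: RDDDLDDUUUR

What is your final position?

Start: (x=4, y=3)
  R (right): blocked, stay at (x=4, y=3)
  D (down): (x=4, y=3) -> (x=4, y=4)
  D (down): (x=4, y=4) -> (x=4, y=5)
  D (down): (x=4, y=5) -> (x=4, y=6)
  L (left): (x=4, y=6) -> (x=3, y=6)
  D (down): (x=3, y=6) -> (x=3, y=7)
  D (down): (x=3, y=7) -> (x=3, y=8)
  U (up): (x=3, y=8) -> (x=3, y=7)
  U (up): (x=3, y=7) -> (x=3, y=6)
  U (up): (x=3, y=6) -> (x=3, y=5)
  R (right): (x=3, y=5) -> (x=4, y=5)
Final: (x=4, y=5)

Answer: Final position: (x=4, y=5)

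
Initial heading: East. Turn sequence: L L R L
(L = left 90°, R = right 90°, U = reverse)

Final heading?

Answer: Final heading: West

Derivation:
Start: East
  L (left (90° counter-clockwise)) -> North
  L (left (90° counter-clockwise)) -> West
  R (right (90° clockwise)) -> North
  L (left (90° counter-clockwise)) -> West
Final: West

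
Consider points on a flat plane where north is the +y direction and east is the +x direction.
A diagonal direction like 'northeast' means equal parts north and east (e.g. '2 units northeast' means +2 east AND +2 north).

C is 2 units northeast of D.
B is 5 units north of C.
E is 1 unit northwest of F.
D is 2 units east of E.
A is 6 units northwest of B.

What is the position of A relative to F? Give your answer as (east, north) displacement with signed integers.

Answer: A is at (east=-3, north=14) relative to F.

Derivation:
Place F at the origin (east=0, north=0).
  E is 1 unit northwest of F: delta (east=-1, north=+1); E at (east=-1, north=1).
  D is 2 units east of E: delta (east=+2, north=+0); D at (east=1, north=1).
  C is 2 units northeast of D: delta (east=+2, north=+2); C at (east=3, north=3).
  B is 5 units north of C: delta (east=+0, north=+5); B at (east=3, north=8).
  A is 6 units northwest of B: delta (east=-6, north=+6); A at (east=-3, north=14).
Therefore A relative to F: (east=-3, north=14).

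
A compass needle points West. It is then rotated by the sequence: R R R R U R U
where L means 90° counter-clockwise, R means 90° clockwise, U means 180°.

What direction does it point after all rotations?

Start: West
  R (right (90° clockwise)) -> North
  R (right (90° clockwise)) -> East
  R (right (90° clockwise)) -> South
  R (right (90° clockwise)) -> West
  U (U-turn (180°)) -> East
  R (right (90° clockwise)) -> South
  U (U-turn (180°)) -> North
Final: North

Answer: Final heading: North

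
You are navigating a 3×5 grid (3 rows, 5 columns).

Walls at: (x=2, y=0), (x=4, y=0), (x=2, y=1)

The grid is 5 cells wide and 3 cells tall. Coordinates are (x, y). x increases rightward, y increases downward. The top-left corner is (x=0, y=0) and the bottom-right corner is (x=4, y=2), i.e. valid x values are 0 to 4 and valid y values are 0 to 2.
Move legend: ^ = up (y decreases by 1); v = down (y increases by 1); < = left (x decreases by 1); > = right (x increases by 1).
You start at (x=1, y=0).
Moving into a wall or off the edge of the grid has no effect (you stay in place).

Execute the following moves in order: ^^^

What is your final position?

Start: (x=1, y=0)
  [×3]^ (up): blocked, stay at (x=1, y=0)
Final: (x=1, y=0)

Answer: Final position: (x=1, y=0)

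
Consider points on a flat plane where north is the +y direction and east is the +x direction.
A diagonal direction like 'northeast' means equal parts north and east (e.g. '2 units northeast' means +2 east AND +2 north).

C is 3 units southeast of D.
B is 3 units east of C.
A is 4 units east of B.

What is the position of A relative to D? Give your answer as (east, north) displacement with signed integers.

Place D at the origin (east=0, north=0).
  C is 3 units southeast of D: delta (east=+3, north=-3); C at (east=3, north=-3).
  B is 3 units east of C: delta (east=+3, north=+0); B at (east=6, north=-3).
  A is 4 units east of B: delta (east=+4, north=+0); A at (east=10, north=-3).
Therefore A relative to D: (east=10, north=-3).

Answer: A is at (east=10, north=-3) relative to D.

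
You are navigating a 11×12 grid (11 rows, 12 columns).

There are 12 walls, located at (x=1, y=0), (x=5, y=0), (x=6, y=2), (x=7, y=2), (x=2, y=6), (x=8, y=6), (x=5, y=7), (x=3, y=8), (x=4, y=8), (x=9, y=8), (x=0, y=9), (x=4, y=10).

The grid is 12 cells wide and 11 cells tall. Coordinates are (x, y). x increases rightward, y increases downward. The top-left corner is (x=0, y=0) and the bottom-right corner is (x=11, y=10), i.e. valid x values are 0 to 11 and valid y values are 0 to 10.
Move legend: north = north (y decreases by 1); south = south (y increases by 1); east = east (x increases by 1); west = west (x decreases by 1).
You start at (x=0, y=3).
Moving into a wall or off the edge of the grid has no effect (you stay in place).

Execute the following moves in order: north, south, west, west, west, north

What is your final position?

Start: (x=0, y=3)
  north (north): (x=0, y=3) -> (x=0, y=2)
  south (south): (x=0, y=2) -> (x=0, y=3)
  [×3]west (west): blocked, stay at (x=0, y=3)
  north (north): (x=0, y=3) -> (x=0, y=2)
Final: (x=0, y=2)

Answer: Final position: (x=0, y=2)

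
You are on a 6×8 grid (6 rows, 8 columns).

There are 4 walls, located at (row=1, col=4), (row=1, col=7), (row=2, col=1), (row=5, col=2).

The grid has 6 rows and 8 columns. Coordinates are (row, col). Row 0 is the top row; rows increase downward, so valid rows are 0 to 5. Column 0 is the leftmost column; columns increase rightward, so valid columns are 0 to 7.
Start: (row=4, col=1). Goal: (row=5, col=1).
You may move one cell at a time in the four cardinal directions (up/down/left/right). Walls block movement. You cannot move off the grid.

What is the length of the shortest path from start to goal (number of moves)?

Answer: Shortest path length: 1

Derivation:
BFS from (row=4, col=1) until reaching (row=5, col=1):
  Distance 0: (row=4, col=1)
  Distance 1: (row=3, col=1), (row=4, col=0), (row=4, col=2), (row=5, col=1)  <- goal reached here
One shortest path (1 moves): (row=4, col=1) -> (row=5, col=1)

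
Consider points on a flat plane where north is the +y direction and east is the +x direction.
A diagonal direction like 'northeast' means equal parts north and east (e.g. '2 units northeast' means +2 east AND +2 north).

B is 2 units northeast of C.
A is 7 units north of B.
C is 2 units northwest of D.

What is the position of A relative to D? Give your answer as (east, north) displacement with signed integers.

Place D at the origin (east=0, north=0).
  C is 2 units northwest of D: delta (east=-2, north=+2); C at (east=-2, north=2).
  B is 2 units northeast of C: delta (east=+2, north=+2); B at (east=0, north=4).
  A is 7 units north of B: delta (east=+0, north=+7); A at (east=0, north=11).
Therefore A relative to D: (east=0, north=11).

Answer: A is at (east=0, north=11) relative to D.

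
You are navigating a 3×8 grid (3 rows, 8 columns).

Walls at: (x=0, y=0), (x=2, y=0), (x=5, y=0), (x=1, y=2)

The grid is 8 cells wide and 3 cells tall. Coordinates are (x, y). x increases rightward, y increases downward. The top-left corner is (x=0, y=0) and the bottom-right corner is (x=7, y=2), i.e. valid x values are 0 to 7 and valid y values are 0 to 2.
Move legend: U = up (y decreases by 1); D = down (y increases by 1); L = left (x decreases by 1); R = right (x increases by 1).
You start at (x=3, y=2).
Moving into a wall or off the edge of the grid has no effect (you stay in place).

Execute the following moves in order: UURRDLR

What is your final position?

Answer: Final position: (x=4, y=1)

Derivation:
Start: (x=3, y=2)
  U (up): (x=3, y=2) -> (x=3, y=1)
  U (up): (x=3, y=1) -> (x=3, y=0)
  R (right): (x=3, y=0) -> (x=4, y=0)
  R (right): blocked, stay at (x=4, y=0)
  D (down): (x=4, y=0) -> (x=4, y=1)
  L (left): (x=4, y=1) -> (x=3, y=1)
  R (right): (x=3, y=1) -> (x=4, y=1)
Final: (x=4, y=1)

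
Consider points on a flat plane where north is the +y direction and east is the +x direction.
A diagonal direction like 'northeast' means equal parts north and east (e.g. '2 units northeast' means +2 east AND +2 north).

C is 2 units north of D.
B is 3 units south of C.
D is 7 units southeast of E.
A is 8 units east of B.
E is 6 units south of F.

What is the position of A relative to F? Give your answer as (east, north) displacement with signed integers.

Place F at the origin (east=0, north=0).
  E is 6 units south of F: delta (east=+0, north=-6); E at (east=0, north=-6).
  D is 7 units southeast of E: delta (east=+7, north=-7); D at (east=7, north=-13).
  C is 2 units north of D: delta (east=+0, north=+2); C at (east=7, north=-11).
  B is 3 units south of C: delta (east=+0, north=-3); B at (east=7, north=-14).
  A is 8 units east of B: delta (east=+8, north=+0); A at (east=15, north=-14).
Therefore A relative to F: (east=15, north=-14).

Answer: A is at (east=15, north=-14) relative to F.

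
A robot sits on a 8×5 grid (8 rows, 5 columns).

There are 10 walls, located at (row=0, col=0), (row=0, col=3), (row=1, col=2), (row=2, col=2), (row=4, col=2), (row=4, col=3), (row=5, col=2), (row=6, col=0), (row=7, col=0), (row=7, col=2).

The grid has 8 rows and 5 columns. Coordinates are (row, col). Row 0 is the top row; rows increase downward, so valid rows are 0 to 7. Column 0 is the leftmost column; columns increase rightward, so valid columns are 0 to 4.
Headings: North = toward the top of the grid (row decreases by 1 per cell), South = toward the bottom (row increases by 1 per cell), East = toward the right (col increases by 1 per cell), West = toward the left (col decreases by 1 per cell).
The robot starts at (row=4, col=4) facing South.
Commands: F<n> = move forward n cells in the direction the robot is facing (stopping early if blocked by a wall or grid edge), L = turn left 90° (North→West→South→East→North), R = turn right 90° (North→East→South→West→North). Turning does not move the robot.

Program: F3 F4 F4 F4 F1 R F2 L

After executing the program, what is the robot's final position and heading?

Answer: Final position: (row=7, col=3), facing South

Derivation:
Start: (row=4, col=4), facing South
  F3: move forward 3, now at (row=7, col=4)
  [×3]F4: move forward 0/4 (blocked), now at (row=7, col=4)
  F1: move forward 0/1 (blocked), now at (row=7, col=4)
  R: turn right, now facing West
  F2: move forward 1/2 (blocked), now at (row=7, col=3)
  L: turn left, now facing South
Final: (row=7, col=3), facing South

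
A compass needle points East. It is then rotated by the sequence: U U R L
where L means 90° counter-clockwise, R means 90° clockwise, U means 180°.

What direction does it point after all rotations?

Start: East
  U (U-turn (180°)) -> West
  U (U-turn (180°)) -> East
  R (right (90° clockwise)) -> South
  L (left (90° counter-clockwise)) -> East
Final: East

Answer: Final heading: East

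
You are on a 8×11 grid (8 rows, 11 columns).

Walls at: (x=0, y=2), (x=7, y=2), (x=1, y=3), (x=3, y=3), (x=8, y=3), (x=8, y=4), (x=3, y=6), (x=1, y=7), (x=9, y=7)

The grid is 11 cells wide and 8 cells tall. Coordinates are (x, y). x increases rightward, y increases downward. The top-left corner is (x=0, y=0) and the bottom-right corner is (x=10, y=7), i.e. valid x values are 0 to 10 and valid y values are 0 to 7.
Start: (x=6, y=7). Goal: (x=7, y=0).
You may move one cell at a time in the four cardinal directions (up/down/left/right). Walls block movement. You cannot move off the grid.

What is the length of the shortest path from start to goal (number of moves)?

BFS from (x=6, y=7) until reaching (x=7, y=0):
  Distance 0: (x=6, y=7)
  Distance 1: (x=6, y=6), (x=5, y=7), (x=7, y=7)
  Distance 2: (x=6, y=5), (x=5, y=6), (x=7, y=6), (x=4, y=7), (x=8, y=7)
  Distance 3: (x=6, y=4), (x=5, y=5), (x=7, y=5), (x=4, y=6), (x=8, y=6), (x=3, y=7)
  Distance 4: (x=6, y=3), (x=5, y=4), (x=7, y=4), (x=4, y=5), (x=8, y=5), (x=9, y=6), (x=2, y=7)
  Distance 5: (x=6, y=2), (x=5, y=3), (x=7, y=3), (x=4, y=4), (x=3, y=5), (x=9, y=5), (x=2, y=6), (x=10, y=6)
  Distance 6: (x=6, y=1), (x=5, y=2), (x=4, y=3), (x=3, y=4), (x=9, y=4), (x=2, y=5), (x=10, y=5), (x=1, y=6), (x=10, y=7)
  Distance 7: (x=6, y=0), (x=5, y=1), (x=7, y=1), (x=4, y=2), (x=9, y=3), (x=2, y=4), (x=10, y=4), (x=1, y=5), (x=0, y=6)
  Distance 8: (x=5, y=0), (x=7, y=0), (x=4, y=1), (x=8, y=1), (x=3, y=2), (x=9, y=2), (x=2, y=3), (x=10, y=3), (x=1, y=4), (x=0, y=5), (x=0, y=7)  <- goal reached here
One shortest path (8 moves): (x=6, y=7) -> (x=6, y=6) -> (x=6, y=5) -> (x=6, y=4) -> (x=6, y=3) -> (x=6, y=2) -> (x=6, y=1) -> (x=7, y=1) -> (x=7, y=0)

Answer: Shortest path length: 8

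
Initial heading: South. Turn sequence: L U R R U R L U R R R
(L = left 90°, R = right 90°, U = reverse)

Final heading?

Answer: Final heading: North

Derivation:
Start: South
  L (left (90° counter-clockwise)) -> East
  U (U-turn (180°)) -> West
  R (right (90° clockwise)) -> North
  R (right (90° clockwise)) -> East
  U (U-turn (180°)) -> West
  R (right (90° clockwise)) -> North
  L (left (90° counter-clockwise)) -> West
  U (U-turn (180°)) -> East
  R (right (90° clockwise)) -> South
  R (right (90° clockwise)) -> West
  R (right (90° clockwise)) -> North
Final: North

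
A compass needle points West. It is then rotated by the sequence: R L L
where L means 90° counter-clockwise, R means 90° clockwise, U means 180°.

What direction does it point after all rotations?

Answer: Final heading: South

Derivation:
Start: West
  R (right (90° clockwise)) -> North
  L (left (90° counter-clockwise)) -> West
  L (left (90° counter-clockwise)) -> South
Final: South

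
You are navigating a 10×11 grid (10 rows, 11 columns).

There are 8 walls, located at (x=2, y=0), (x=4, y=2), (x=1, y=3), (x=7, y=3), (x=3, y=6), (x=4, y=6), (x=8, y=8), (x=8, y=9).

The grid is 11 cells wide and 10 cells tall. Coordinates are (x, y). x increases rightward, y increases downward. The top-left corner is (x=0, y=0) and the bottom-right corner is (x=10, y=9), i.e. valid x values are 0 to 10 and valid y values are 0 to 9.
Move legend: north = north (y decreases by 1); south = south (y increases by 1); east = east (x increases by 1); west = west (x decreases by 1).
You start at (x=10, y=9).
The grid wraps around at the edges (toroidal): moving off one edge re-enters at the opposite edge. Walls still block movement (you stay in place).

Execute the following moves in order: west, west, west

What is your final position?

Answer: Final position: (x=9, y=9)

Derivation:
Start: (x=10, y=9)
  west (west): (x=10, y=9) -> (x=9, y=9)
  west (west): blocked, stay at (x=9, y=9)
  west (west): blocked, stay at (x=9, y=9)
Final: (x=9, y=9)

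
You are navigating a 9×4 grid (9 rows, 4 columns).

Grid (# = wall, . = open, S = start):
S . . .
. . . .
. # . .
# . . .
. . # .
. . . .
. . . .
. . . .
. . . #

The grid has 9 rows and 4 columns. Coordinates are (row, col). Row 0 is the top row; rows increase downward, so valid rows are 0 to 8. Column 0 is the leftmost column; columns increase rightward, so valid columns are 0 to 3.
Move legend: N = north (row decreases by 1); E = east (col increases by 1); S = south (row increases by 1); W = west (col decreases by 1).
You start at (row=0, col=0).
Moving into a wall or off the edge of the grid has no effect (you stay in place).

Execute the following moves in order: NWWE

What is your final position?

Start: (row=0, col=0)
  N (north): blocked, stay at (row=0, col=0)
  W (west): blocked, stay at (row=0, col=0)
  W (west): blocked, stay at (row=0, col=0)
  E (east): (row=0, col=0) -> (row=0, col=1)
Final: (row=0, col=1)

Answer: Final position: (row=0, col=1)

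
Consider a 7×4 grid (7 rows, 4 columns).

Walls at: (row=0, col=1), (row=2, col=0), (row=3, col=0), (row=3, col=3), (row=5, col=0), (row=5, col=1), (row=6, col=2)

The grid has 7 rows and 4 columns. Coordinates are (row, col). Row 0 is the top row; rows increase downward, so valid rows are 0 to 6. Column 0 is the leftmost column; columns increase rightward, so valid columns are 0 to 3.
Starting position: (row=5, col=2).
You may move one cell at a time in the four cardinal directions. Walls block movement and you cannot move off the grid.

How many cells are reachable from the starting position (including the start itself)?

Answer: Reachable cells: 19

Derivation:
BFS flood-fill from (row=5, col=2):
  Distance 0: (row=5, col=2)
  Distance 1: (row=4, col=2), (row=5, col=3)
  Distance 2: (row=3, col=2), (row=4, col=1), (row=4, col=3), (row=6, col=3)
  Distance 3: (row=2, col=2), (row=3, col=1), (row=4, col=0)
  Distance 4: (row=1, col=2), (row=2, col=1), (row=2, col=3)
  Distance 5: (row=0, col=2), (row=1, col=1), (row=1, col=3)
  Distance 6: (row=0, col=3), (row=1, col=0)
  Distance 7: (row=0, col=0)
Total reachable: 19 (grid has 21 open cells total)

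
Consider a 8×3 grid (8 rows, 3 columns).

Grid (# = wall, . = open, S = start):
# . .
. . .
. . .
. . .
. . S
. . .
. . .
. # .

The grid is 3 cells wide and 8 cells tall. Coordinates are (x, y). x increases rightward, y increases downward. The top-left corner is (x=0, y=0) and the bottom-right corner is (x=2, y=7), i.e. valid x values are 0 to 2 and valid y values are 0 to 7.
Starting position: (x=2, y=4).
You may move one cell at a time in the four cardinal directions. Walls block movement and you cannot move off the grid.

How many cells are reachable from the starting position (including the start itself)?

Answer: Reachable cells: 22

Derivation:
BFS flood-fill from (x=2, y=4):
  Distance 0: (x=2, y=4)
  Distance 1: (x=2, y=3), (x=1, y=4), (x=2, y=5)
  Distance 2: (x=2, y=2), (x=1, y=3), (x=0, y=4), (x=1, y=5), (x=2, y=6)
  Distance 3: (x=2, y=1), (x=1, y=2), (x=0, y=3), (x=0, y=5), (x=1, y=6), (x=2, y=7)
  Distance 4: (x=2, y=0), (x=1, y=1), (x=0, y=2), (x=0, y=6)
  Distance 5: (x=1, y=0), (x=0, y=1), (x=0, y=7)
Total reachable: 22 (grid has 22 open cells total)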